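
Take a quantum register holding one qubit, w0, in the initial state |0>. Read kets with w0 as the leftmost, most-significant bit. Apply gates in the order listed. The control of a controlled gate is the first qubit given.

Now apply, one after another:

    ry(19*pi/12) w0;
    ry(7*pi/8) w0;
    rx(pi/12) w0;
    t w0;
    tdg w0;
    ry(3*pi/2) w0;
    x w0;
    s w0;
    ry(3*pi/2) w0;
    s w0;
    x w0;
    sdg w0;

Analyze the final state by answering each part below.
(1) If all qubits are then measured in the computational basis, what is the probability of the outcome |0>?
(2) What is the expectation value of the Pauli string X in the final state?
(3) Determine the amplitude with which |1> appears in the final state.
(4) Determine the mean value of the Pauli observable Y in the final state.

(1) Outcome |0> occurs with probability -sqrt(2)*sqrt(1/2 - sqrt(2)/4)*sqrt(sqrt(2)/4 + 1/2)*sin(7*pi/16)**2/2 - sqrt(3)*cos(7*pi/16)**2/8 + sqrt(2)*sqrt(1/2 - sqrt(2)/4)*sqrt(sqrt(2)/4 + 1/2)*cos(7*pi/16)**2/2 + cos(7*pi/16)**2/2 + sin(7*pi/16)*cos(7*pi/16)/4 + sqrt(3)*sin(7*pi/16)**2/8 + sin(7*pi/16)**2/2.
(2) In the final state, X has expectation -sqrt(6)*sin(7*pi/16)**2/4 - sqrt(1/2 - sqrt(2)/4)*sqrt(sqrt(2)/4 + 1/2)*sin(7*pi/16)**2 - 2*sqrt(3)*sqrt(1/2 - sqrt(2)/4)*sqrt(sqrt(2)/4 + 1/2)*sin(7*pi/16)*cos(7*pi/16) + sqrt(1/2 - sqrt(2)/4)*sqrt(sqrt(2)/4 + 1/2)*cos(7*pi/16)**2 + sqrt(6)*cos(7*pi/16)**2/4 + sqrt(2)*sin(7*pi/16)*cos(7*pi/16)/2.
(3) |1> carries amplitude -sqrt(2)*sin(7*pi/16)/4 - sqrt(1/2 - sqrt(2)/4)*sqrt(sqrt(2)/4 + 1/2)*sin(7*pi/16) - sqrt(1/2 - sqrt(2)/4)*sqrt(sqrt(2)/4 + 1/2)*cos(7*pi/16) + sqrt(2)*cos(7*pi/16)/4 - I*sin(7*pi/16)/4 - sqrt(3)*I*cos(7*pi/16)/4 - I*cos(7*pi/16)/4 + sqrt(3)*I*sin(7*pi/16)/4 in the final state.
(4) The expectation value of Y is -2*sqrt(2)*sqrt(1/2 - sqrt(2)/4)*sqrt(sqrt(2)/4 + 1/2)*sin(7*pi/16)*cos(7*pi/16) - sqrt(3)*sin(7*pi/16)*cos(7*pi/16)/2 - cos(7*pi/16)**2/4 + sin(7*pi/16)**2/4.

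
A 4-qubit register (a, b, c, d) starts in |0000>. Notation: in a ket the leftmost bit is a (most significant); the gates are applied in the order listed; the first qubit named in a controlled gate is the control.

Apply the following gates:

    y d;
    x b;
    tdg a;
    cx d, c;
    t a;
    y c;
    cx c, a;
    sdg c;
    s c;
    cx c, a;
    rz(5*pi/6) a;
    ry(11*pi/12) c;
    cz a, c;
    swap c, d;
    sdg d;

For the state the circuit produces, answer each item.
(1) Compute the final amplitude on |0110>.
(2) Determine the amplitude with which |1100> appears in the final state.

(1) The final state's coefficient on |0110> equals (-sqrt(sqrt(2) + 2)/4 + sqrt(6 - 3*sqrt(2))/4)*exp(7*I*pi/12).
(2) The amplitude on |1100> is 0.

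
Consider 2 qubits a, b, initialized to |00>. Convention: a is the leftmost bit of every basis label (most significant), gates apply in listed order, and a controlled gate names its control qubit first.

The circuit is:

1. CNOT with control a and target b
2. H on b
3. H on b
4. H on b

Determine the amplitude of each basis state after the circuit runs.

The final amplitudes are sqrt(2)/2 on |00>, sqrt(2)/2 on |01>, 0 on |10>, 0 on |11>.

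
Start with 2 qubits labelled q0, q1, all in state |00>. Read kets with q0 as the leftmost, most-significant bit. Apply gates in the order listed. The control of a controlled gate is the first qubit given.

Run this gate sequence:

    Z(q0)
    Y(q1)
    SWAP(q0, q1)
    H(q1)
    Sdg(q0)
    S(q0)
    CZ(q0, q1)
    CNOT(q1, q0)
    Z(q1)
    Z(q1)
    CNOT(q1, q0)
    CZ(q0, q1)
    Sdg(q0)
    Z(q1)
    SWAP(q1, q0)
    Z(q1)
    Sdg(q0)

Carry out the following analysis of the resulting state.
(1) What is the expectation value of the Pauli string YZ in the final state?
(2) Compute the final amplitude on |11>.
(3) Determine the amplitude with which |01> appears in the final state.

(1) The observable YZ averages to -1. Key observation: the block from step 6 through step 13 cancels to the identity and can be dropped.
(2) The amplitude on |11> is -sqrt(2)*I/2.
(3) |01> carries amplitude -sqrt(2)/2 in the final state.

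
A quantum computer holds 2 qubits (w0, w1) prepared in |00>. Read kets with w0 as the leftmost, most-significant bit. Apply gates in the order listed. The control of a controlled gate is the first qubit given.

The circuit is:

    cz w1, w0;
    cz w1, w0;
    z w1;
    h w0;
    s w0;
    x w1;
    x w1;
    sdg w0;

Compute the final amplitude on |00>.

|00> carries amplitude sqrt(2)/2 in the final state. Key observation: steps 5-8 multiply out to the identity, so the circuit reduces to the remaining gates.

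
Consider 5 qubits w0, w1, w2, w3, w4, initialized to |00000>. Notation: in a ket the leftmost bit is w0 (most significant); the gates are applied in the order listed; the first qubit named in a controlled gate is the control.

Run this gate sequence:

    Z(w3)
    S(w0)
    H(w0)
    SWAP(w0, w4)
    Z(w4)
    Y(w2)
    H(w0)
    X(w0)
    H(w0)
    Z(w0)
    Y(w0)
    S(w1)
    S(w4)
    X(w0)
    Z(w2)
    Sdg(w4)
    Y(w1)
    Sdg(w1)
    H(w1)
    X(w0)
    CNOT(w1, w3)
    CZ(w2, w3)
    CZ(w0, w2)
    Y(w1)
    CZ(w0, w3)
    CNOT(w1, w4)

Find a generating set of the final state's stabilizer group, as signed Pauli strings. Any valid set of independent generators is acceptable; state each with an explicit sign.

One valid set of independent stabilizer generators is -IXIXI, -IIIIX, -ZIIII, -IZIZI, -IIZII (any independent generating set of the same group is equally correct). Key observation: steps 7-10 multiply out to the identity, so the circuit reduces to the remaining gates.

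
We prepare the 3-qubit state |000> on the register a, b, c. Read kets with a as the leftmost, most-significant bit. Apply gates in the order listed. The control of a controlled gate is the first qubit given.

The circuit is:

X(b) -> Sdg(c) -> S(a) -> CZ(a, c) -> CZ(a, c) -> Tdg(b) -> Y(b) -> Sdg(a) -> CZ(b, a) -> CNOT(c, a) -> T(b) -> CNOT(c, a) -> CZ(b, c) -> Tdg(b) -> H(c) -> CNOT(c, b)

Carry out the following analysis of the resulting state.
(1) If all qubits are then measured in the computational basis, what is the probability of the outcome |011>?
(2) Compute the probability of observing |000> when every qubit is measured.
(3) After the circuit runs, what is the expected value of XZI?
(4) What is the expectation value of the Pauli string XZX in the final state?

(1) Outcome |011> occurs with probability 1/2. Key observation: gates 4-5 undo each other exactly, leaving only the rest of the circuit to track.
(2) A full measurement returns |000> with probability 1/2.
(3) The observable XZI averages to 0.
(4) The observable XZX averages to 0.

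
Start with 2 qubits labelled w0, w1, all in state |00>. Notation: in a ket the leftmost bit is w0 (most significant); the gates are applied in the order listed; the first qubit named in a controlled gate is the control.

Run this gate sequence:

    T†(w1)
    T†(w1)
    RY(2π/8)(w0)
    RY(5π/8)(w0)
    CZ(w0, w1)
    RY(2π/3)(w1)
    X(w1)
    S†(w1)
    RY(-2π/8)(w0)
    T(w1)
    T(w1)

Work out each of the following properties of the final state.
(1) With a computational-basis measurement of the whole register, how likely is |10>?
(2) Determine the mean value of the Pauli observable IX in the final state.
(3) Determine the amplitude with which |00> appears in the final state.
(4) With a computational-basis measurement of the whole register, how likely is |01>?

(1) Outcome |10> occurs with probability 3*sqrt(2 - sqrt(2))/16 + 3/8.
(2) The expectation value of IX is sqrt(3)/2.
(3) The final state's coefficient on |00> equals sqrt(3)*cos(5*pi/16)/2.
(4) A full measurement returns |01> with probability 1/8 - sqrt(2 - sqrt(2))/16.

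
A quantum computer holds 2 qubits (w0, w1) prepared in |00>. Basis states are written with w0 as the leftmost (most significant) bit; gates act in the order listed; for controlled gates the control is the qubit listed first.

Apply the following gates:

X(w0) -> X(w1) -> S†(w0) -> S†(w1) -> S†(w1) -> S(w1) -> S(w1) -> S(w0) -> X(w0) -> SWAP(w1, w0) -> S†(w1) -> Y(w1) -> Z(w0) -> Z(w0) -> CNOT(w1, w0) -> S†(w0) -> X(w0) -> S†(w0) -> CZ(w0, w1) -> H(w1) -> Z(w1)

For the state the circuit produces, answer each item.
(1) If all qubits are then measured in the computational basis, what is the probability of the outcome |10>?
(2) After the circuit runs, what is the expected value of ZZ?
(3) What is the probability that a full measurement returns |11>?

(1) The probability of measuring |10> is 1/2. Key observation: the block from step 3 through step 8 cancels to the identity and can be dropped.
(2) The expectation value of ZZ is 0.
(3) Outcome |11> occurs with probability 1/2.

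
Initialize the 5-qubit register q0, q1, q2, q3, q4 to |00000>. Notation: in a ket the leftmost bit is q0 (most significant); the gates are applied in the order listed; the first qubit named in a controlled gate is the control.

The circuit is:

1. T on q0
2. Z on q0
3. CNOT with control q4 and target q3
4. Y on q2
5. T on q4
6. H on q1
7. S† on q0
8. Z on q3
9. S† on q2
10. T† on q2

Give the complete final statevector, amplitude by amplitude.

The resulting statevector has amplitude -sqrt(2)*exp(3*I*pi/4)/2 on |00100>, -sqrt(2)*exp(3*I*pi/4)/2 on |01100>, and 0 on every other basis state.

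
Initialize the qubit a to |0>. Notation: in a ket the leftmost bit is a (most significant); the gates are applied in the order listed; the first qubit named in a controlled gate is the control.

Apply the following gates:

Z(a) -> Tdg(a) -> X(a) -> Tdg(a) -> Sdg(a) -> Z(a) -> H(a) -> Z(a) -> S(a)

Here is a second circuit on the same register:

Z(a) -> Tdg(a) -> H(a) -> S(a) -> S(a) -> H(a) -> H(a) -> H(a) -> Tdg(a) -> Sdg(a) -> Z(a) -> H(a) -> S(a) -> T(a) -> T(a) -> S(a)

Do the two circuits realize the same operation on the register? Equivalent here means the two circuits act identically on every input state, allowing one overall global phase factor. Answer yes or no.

Yes, they are equivalent — the unitaries differ by at most a global phase.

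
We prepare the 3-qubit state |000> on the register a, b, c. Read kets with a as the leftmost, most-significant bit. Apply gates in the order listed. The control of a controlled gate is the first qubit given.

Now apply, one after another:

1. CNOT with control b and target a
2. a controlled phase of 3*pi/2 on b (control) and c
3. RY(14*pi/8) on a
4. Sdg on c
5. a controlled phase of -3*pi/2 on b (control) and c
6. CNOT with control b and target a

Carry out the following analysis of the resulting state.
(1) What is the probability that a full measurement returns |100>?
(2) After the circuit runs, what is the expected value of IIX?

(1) A full measurement returns |100> with probability 1/2 - sqrt(2)/4.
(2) In the final state, IIX has expectation 0.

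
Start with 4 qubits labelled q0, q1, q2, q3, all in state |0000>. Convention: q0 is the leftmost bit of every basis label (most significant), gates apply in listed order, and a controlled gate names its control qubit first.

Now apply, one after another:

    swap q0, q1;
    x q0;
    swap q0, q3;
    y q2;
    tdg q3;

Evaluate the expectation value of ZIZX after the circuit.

In the final state, ZIZX has expectation 0.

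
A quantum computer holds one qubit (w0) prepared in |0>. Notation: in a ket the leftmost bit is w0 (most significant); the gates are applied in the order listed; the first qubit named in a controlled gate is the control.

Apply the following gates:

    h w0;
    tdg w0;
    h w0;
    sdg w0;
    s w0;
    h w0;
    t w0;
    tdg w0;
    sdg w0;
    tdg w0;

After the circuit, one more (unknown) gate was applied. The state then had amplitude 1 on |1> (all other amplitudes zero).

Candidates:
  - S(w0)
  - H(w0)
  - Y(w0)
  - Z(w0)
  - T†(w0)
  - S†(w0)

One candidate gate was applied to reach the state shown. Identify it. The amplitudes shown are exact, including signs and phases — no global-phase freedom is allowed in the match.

The unique candidate consistent with the amplitudes is H(w0). Key observation: the block from step 2 through step 7 cancels to the identity and can be dropped.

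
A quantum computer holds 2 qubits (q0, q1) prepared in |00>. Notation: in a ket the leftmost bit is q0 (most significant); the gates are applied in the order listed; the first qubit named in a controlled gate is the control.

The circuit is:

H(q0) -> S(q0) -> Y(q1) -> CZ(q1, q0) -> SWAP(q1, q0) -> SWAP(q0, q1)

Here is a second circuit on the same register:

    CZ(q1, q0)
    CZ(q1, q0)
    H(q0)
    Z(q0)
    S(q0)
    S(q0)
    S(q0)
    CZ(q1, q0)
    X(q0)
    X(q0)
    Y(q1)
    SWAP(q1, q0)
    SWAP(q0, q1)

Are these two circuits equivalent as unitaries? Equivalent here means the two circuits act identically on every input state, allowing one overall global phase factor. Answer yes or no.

No: there is an input state on which the two circuits produce genuinely different outputs (not merely differing by a phase).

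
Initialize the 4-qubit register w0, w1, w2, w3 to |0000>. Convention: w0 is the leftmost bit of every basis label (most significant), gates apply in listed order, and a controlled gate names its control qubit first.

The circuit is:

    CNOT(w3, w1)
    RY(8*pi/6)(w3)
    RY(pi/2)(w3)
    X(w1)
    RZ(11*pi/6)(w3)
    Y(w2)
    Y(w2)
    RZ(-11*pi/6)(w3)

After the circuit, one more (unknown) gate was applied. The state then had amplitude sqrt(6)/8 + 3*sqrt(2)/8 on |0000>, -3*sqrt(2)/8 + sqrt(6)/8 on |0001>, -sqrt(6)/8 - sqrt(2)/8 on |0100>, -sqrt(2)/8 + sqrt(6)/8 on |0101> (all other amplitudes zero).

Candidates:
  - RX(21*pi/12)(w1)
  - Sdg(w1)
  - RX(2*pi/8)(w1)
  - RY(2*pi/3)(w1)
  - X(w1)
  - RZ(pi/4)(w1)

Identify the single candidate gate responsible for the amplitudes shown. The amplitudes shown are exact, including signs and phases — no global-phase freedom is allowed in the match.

The applied gate was RY(2*pi/3)(w1). Key observation: gates 5-8 undo each other exactly, leaving only the rest of the circuit to track.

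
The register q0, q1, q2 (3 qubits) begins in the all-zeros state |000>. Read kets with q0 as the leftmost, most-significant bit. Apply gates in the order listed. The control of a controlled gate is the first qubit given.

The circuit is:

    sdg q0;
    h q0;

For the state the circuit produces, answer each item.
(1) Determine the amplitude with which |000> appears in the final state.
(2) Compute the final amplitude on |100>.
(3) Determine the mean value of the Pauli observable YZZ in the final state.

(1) The amplitude on |000> is sqrt(2)/2.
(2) |100> carries amplitude sqrt(2)/2 in the final state.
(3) The expectation value of YZZ is 0.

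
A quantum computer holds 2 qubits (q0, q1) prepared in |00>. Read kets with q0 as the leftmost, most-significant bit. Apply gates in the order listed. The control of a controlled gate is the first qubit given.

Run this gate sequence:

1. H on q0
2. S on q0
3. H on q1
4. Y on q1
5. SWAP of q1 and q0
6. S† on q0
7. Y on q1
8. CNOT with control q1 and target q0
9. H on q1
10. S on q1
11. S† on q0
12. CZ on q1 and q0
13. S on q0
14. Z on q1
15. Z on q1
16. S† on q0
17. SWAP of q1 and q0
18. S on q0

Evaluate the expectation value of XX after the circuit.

The expectation value of XX is -1. Key observation: the block from step 13 through step 16 cancels to the identity and can be dropped.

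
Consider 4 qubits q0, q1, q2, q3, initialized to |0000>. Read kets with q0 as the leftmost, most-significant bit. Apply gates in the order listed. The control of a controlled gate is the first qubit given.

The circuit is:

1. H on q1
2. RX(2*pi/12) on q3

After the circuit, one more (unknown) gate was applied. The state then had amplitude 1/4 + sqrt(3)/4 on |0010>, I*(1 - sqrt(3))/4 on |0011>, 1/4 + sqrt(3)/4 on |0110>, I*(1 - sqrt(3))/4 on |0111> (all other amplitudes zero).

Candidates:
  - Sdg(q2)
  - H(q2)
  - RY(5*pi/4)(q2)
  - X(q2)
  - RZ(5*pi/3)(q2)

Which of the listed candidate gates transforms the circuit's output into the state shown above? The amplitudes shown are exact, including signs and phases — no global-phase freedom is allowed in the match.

The applied gate was X(q2).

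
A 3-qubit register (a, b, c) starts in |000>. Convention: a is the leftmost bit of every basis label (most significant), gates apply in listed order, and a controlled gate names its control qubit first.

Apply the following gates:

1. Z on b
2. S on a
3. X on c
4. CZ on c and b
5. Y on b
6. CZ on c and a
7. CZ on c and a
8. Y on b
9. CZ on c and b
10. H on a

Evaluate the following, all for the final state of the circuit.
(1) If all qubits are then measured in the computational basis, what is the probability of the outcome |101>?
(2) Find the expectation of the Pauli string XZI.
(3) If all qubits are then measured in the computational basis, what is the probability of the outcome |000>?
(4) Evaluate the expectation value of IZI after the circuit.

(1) Outcome |101> occurs with probability 1/2. Key observation: gates 4-9 undo each other exactly, leaving only the rest of the circuit to track.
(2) The expectation value of XZI is 1.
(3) The probability of measuring |000> is 0.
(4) The observable IZI averages to 1.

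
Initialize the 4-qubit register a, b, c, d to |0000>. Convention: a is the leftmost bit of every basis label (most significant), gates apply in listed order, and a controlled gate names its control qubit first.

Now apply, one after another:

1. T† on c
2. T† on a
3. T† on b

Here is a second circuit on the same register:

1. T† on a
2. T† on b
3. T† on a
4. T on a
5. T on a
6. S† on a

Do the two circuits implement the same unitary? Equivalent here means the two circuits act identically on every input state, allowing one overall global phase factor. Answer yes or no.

No, they are not equivalent — no single phase factor reconciles the two unitaries.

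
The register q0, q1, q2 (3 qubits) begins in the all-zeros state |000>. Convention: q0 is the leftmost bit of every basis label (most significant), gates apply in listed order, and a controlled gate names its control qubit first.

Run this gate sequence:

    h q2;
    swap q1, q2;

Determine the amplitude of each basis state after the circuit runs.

The resulting statevector has amplitude sqrt(2)/2 on |000>, sqrt(2)/2 on |010>, and 0 on every other basis state.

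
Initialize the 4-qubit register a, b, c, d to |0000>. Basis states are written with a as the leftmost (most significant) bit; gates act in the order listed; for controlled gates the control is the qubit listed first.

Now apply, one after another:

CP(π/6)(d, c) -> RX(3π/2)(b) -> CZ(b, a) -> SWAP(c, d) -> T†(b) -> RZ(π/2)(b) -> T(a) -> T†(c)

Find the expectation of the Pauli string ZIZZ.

The expectation value of ZIZZ is 1.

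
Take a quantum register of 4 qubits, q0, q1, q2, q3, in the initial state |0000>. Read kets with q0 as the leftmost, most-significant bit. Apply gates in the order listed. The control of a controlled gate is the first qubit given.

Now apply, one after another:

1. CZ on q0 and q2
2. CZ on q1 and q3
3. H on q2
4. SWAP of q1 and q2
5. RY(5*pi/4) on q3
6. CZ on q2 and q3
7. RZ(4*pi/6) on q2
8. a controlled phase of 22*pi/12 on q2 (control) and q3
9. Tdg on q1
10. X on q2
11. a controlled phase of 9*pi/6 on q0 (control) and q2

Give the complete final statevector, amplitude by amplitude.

After the circuit, the state carries amplitude sqrt(4 - 2*sqrt(2))*exp(2*I*pi/3)/4 on |0010>, -sqrt(2*sqrt(2) + 4)*exp(2*I*pi/3)/4 on |0011>, sqrt(4 - 2*sqrt(2))*exp(5*I*pi/12)/4 on |0110>, -sqrt(2*sqrt(2) + 4)*exp(5*I*pi/12)/4 on |0111>, and 0 on every other basis state.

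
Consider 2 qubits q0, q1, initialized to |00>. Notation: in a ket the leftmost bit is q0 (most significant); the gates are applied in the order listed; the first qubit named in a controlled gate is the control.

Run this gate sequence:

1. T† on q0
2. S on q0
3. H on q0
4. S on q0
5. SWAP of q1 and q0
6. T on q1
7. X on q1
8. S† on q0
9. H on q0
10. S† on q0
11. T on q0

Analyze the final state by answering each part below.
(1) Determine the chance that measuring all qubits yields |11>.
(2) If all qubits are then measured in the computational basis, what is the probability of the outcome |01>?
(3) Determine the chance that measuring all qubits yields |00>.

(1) A full measurement returns |11> with probability 1/4.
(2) A full measurement returns |01> with probability 1/4.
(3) A full measurement returns |00> with probability 1/4.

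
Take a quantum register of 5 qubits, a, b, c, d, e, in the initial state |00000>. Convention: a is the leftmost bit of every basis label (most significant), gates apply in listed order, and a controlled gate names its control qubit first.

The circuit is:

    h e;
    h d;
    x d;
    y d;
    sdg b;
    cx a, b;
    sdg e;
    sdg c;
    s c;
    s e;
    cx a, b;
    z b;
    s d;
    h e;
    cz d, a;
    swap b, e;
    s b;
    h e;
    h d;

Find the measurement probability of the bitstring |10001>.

A full measurement returns |10001> with probability 0. Key observation: the block from step 6 through step 11 cancels to the identity and can be dropped.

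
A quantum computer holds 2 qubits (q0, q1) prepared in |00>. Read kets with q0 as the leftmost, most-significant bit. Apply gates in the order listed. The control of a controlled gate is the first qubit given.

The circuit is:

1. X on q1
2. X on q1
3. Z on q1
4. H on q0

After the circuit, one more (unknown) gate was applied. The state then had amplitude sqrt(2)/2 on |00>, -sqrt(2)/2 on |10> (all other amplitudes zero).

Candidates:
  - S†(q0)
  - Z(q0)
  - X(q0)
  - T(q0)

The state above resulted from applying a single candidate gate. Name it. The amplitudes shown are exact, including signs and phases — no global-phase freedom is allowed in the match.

The applied gate was Z(q0). Key observation: the block from step 1 through step 2 cancels to the identity and can be dropped.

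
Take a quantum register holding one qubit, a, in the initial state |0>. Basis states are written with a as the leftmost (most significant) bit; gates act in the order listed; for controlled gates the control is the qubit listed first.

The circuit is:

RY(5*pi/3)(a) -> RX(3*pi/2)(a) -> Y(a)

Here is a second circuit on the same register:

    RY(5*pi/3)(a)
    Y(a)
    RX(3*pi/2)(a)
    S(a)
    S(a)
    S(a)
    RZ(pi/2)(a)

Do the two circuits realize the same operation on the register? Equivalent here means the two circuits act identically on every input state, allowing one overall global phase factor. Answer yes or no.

No: there is an input state on which the two circuits produce genuinely different outputs (not merely differing by a phase).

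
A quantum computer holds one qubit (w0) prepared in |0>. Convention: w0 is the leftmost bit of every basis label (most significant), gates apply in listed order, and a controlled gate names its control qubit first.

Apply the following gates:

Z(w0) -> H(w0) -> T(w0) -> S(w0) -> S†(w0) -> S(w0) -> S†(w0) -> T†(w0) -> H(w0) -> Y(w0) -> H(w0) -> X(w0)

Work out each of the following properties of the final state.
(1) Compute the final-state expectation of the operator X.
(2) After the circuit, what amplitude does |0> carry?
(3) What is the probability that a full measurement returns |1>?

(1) The observable X averages to -1.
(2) The amplitude on |0> is -sqrt(2)*I/2.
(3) A full measurement returns |1> with probability 1/2.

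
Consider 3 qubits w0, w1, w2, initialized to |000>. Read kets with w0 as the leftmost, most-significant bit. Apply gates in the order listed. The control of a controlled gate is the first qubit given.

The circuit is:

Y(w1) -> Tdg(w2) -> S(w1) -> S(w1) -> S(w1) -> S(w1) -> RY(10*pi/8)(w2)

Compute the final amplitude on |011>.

The amplitude on |011> is I*sqrt(sqrt(2) + 2)/2. Key observation: steps 3-6 multiply out to the identity, so the circuit reduces to the remaining gates.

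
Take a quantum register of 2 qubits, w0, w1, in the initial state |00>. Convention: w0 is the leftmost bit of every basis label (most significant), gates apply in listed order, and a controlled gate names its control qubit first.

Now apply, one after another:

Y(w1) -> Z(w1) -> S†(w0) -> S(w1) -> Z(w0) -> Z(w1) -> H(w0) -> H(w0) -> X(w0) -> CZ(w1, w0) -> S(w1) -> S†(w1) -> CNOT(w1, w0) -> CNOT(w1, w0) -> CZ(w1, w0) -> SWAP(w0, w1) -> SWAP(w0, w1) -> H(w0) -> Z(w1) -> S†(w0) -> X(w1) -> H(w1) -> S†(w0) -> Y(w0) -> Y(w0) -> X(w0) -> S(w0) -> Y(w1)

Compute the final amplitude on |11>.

The amplitude on |11> is -1/2. Key observation: the block from step 16 through step 17 cancels to the identity and can be dropped.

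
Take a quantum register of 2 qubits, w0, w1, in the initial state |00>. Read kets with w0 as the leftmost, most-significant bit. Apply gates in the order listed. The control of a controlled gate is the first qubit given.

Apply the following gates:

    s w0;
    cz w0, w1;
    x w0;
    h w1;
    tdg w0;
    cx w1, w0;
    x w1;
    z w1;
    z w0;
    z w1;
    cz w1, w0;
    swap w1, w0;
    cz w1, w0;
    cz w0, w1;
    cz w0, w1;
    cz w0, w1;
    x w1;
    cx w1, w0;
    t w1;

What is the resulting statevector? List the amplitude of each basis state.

After the circuit, the state carries amplitude 0 on |00>, 0 on |01>, -sqrt(2)*exp(3*I*pi/4)/2 on |10>, sqrt(2)/2 on |11>.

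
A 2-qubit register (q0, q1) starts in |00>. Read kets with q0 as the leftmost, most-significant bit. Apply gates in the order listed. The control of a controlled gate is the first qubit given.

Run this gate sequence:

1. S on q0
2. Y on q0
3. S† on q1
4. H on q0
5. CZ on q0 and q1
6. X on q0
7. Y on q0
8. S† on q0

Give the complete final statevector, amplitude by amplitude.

After the circuit, the state carries amplitude sqrt(2)/2 on |00>, 0 on |01>, -sqrt(2)*I/2 on |10>, 0 on |11>.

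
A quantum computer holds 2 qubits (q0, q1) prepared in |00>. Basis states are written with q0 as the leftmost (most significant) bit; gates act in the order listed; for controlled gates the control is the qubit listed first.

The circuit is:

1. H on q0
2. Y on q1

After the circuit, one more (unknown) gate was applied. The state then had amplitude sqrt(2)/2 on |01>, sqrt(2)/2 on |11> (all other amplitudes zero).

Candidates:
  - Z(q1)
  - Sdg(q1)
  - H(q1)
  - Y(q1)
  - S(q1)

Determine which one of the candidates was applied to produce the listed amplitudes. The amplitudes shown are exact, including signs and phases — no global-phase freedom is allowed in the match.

The unique candidate consistent with the amplitudes is Sdg(q1).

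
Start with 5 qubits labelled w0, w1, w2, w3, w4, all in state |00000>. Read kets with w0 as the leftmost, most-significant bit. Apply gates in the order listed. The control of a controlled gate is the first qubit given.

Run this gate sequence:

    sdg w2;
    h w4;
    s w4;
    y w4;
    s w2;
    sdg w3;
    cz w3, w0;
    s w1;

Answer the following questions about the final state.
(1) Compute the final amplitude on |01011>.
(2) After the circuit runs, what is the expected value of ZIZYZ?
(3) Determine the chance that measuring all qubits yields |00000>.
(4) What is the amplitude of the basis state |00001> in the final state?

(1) |01011> carries amplitude 0 in the final state.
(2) In the final state, ZIZYZ has expectation 0.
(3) A full measurement returns |00000> with probability 1/2.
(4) The final state's coefficient on |00001> equals sqrt(2)*I/2.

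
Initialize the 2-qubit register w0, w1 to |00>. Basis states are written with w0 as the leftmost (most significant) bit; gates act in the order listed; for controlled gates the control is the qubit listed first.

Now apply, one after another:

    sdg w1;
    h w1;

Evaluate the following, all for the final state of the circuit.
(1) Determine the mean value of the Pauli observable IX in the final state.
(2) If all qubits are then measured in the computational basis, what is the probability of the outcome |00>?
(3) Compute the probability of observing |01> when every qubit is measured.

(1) The observable IX averages to 1.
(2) The probability of measuring |00> is 1/2.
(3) The probability of measuring |01> is 1/2.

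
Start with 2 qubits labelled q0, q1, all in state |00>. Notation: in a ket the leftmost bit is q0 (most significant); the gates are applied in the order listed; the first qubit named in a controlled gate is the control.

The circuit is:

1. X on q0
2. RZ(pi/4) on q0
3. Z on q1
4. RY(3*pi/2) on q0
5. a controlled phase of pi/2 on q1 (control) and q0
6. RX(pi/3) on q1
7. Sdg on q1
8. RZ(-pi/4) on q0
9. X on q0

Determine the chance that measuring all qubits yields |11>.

The probability of measuring |11> is 1/8.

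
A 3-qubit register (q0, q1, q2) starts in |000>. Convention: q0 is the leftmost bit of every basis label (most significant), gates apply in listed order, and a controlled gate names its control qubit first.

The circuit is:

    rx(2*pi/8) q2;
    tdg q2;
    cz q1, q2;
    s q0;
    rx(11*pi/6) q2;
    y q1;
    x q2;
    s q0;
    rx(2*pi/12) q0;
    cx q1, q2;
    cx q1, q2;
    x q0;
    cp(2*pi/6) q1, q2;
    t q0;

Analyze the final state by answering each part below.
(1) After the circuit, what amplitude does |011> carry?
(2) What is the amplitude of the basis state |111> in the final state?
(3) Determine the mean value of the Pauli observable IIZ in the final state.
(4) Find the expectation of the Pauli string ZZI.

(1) The final state's coefficient on |011> equals -sqrt(sqrt(2) + 2)*exp(I*pi/3)/8 - sqrt(2 - sqrt(2))*exp(I*pi/12)/4 + sqrt(6 - 3*sqrt(2))*exp(I*pi/12)/8.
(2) The amplitude on |111> is -sqrt(2 - sqrt(2))*exp(5*I*pi/6)/8 + sqrt(3*sqrt(2) + 6)*exp(I*pi/12)/8 + sqrt(sqrt(2) + 2)*exp(I*pi/12)/4.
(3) The observable IIZ averages to -sqrt(6)/4 - 1/4.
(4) The expectation value of ZZI is sqrt(3)/2.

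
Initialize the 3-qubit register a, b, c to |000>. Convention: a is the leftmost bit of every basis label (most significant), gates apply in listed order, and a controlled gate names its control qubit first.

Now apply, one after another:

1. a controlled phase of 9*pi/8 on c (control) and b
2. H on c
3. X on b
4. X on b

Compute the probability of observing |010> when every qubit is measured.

Outcome |010> occurs with probability 0. Key observation: the block from step 3 through step 4 cancels to the identity and can be dropped.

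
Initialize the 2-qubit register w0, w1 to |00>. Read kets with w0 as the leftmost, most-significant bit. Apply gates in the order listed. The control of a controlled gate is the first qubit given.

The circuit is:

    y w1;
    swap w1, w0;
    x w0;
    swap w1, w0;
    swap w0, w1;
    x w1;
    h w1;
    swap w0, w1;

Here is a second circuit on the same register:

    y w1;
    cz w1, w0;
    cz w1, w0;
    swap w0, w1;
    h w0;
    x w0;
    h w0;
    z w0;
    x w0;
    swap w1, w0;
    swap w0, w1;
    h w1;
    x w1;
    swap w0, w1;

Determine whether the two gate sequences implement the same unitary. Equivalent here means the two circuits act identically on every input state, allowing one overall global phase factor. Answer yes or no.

No: there is an input state on which the two circuits produce genuinely different outputs (not merely differing by a phase).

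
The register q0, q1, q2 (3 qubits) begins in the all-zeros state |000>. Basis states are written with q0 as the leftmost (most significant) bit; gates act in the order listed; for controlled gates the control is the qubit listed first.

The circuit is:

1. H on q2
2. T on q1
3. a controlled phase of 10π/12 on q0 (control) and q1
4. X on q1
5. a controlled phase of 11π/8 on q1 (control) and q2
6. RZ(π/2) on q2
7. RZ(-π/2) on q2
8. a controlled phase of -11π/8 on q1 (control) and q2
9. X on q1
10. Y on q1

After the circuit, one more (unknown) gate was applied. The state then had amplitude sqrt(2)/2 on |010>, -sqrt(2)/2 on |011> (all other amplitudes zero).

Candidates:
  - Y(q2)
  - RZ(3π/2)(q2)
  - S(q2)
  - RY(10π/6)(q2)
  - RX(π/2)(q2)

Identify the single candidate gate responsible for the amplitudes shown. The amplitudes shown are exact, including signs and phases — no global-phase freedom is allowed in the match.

The unique candidate consistent with the amplitudes is Y(q2). Key observation: gates 4-9 undo each other exactly, leaving only the rest of the circuit to track.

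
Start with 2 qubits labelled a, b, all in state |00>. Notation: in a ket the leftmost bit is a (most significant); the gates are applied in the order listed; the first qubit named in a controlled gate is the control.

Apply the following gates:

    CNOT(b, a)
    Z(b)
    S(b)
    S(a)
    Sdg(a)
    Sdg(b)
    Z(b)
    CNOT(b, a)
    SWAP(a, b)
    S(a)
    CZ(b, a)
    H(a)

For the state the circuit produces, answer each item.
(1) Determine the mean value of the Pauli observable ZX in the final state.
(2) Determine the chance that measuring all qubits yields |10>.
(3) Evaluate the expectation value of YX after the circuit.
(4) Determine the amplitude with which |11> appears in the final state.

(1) The expectation value of ZX is 0. Key observation: gates 1-8 undo each other exactly, leaving only the rest of the circuit to track.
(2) Outcome |10> occurs with probability 1/2.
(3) The observable YX averages to 0.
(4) The amplitude on |11> is 0.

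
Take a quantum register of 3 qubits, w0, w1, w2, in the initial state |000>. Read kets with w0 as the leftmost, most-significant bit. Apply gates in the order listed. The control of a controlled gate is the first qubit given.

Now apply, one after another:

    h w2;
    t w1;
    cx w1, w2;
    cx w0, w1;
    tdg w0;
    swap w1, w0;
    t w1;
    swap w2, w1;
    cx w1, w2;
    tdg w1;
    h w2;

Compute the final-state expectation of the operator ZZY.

In the final state, ZZY has expectation 0.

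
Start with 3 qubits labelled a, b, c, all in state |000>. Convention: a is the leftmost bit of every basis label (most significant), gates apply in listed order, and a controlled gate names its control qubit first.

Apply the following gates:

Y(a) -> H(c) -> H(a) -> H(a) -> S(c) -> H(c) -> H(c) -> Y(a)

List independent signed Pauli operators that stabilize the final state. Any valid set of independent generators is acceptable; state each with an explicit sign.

One valid set of independent stabilizer generators is +IIY, +ZII, +IZI (any independent generating set of the same group is equally correct).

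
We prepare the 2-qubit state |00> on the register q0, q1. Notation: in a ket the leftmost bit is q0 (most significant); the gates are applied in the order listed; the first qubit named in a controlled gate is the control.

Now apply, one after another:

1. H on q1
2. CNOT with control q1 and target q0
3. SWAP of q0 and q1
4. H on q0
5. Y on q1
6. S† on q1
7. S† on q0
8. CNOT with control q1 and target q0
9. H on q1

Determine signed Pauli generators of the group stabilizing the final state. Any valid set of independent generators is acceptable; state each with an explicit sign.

The final state is stabilized by the group generated by +YI, +IZ; other independent generating sets are equally valid.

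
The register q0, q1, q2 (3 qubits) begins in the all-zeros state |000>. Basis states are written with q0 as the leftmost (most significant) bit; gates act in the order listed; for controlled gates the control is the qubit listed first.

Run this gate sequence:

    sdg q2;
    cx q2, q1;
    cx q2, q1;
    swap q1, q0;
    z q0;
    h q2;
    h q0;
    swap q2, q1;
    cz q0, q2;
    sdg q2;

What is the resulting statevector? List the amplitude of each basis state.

The final amplitudes are 1/2 on |000>, 0 on |001>, 1/2 on |010>, 0 on |011>, 1/2 on |100>, 0 on |101>, 1/2 on |110>, 0 on |111>.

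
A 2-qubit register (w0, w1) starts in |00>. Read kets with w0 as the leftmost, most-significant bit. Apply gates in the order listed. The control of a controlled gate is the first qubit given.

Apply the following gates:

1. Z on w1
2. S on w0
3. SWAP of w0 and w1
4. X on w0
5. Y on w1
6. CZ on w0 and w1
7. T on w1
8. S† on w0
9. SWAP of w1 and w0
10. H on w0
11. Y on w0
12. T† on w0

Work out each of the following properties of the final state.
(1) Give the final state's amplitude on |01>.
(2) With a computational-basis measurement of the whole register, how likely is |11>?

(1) The final state's coefficient on |01> equals -sqrt(2)*exp(3*I*pi/4)/2.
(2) The probability of measuring |11> is 1/2.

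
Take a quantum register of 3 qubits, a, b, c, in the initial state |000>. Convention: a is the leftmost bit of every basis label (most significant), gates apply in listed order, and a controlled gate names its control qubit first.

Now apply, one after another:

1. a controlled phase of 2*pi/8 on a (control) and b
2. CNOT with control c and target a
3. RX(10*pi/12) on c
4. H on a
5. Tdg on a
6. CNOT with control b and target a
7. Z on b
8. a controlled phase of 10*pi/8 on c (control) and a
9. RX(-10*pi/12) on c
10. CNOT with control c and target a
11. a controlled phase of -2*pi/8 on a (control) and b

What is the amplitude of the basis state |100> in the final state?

The amplitude on |100> is -sqrt(2)/4 - sqrt(6)/8 - sqrt(2)*exp(3*I*pi/4)/4 + sqrt(6)*exp(3*I*pi/4)/8.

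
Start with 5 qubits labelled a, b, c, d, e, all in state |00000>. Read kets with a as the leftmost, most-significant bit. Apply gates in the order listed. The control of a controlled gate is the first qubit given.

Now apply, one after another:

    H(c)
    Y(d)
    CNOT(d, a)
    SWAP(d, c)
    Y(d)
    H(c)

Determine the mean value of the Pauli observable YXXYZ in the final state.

The observable YXXYZ averages to 0.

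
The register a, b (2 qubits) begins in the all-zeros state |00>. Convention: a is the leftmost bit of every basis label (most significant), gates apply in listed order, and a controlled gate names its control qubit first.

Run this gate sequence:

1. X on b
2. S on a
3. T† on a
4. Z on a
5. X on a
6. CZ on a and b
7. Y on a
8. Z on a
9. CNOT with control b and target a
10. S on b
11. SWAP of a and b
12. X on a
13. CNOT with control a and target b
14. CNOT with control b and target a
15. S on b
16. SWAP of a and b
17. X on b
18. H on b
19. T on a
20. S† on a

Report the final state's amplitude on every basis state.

The final amplitudes are 0 on |00>, 0 on |01>, -sqrt(2)*exp(I*pi/4)/2 on |10>, -sqrt(2)*exp(I*pi/4)/2 on |11>.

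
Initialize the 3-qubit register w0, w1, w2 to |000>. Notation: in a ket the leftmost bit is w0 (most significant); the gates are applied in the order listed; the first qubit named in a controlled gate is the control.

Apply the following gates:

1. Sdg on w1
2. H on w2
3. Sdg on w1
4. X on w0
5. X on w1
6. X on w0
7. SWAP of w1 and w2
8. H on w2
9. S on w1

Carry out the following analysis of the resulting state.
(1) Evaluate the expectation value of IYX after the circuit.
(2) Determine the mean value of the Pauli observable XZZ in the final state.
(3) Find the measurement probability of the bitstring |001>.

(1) The expectation value of IYX is -1.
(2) The observable XZZ averages to 0.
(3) Outcome |001> occurs with probability 1/4.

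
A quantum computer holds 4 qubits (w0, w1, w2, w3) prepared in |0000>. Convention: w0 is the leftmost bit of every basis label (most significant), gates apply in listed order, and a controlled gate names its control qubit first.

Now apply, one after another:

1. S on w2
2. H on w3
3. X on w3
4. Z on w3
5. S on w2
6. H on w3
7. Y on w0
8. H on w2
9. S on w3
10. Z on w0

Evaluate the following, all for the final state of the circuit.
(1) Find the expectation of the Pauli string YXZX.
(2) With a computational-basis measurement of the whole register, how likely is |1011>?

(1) The expectation value of YXZX is 0.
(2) Outcome |1011> occurs with probability 1/2.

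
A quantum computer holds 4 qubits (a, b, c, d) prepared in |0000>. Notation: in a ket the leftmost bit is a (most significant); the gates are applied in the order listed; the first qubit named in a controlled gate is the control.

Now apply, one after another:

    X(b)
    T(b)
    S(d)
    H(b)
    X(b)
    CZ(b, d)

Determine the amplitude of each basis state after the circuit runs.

The final amplitudes are -sqrt(2)*exp(I*pi/4)/2 on |0000>, sqrt(2)*exp(I*pi/4)/2 on |0100>, and 0 on every other basis state.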